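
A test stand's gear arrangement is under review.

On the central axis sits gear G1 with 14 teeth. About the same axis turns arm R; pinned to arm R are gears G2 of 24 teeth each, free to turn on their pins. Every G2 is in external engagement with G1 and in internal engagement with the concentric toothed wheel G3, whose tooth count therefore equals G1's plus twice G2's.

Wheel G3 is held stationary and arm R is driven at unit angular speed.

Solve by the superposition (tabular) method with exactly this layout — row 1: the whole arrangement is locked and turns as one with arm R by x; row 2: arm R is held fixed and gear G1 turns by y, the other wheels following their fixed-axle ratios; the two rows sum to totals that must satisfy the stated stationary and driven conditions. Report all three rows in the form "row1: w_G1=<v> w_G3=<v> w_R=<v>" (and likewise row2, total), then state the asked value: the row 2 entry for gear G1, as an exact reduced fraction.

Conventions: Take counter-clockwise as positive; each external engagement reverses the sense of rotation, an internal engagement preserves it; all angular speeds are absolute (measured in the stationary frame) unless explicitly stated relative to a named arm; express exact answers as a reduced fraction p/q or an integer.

row1: w_G1=1 w_G3=1 w_R=1
row2: w_G1=31/7 w_G3=-1 w_R=0
total: w_G1=38/7 w_G3=0 w_R=1
asked value: 31/7

class = planetary set [G3 = 14+2·24 = 62; Willis about the carrier]
row 1 (train locked, turned with arm): all members turn x
row 2: sun turns y, ring = −(14/62)·y, arm 0
boundary: total ω_ring = x − (14/62)·y = 0 and total ω_arm = x = 1  ⇒  y = 31/7, x = 1
row 2 ring = −(14/62)·31/7 = -1
totals (row 1 + row 2): sun 1 + 31/7 = 38/7, ring 1 + (-1) = 0, arm 1 + 0 = 1
asked cell (row2, sun) = 31/7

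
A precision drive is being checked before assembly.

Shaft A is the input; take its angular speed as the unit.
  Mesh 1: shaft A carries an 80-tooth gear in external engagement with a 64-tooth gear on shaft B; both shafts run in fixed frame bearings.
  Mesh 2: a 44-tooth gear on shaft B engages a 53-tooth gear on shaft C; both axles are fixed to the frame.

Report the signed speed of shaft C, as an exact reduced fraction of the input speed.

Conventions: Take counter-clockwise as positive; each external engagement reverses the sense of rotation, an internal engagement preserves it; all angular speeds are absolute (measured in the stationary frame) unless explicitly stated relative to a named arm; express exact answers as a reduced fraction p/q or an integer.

55/53

2-mesh fixed-axis compound train (all bearings frame-fixed)
mesh 1 [80T→64T]: |ω|/ω_in = 1×80/64 = 5/4, sense flips to −
mesh 2 [44T→53T]: |ω|/ω_in = (5/4)×44/53 = 55/53, sense flips to +
signed output speed (× input speed) = 55/53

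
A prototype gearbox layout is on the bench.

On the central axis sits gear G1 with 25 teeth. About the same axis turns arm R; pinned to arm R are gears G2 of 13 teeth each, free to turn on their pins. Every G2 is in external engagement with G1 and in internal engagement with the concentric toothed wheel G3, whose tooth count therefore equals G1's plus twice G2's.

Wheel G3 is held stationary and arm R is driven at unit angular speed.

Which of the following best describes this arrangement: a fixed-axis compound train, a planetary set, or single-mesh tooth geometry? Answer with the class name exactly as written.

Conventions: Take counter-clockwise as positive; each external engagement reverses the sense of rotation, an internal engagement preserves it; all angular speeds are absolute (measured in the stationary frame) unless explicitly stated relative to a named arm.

planetary set

class = planetary set [G3 = 25+2·13 = 51; Willis about the carrier]
classification: planetary set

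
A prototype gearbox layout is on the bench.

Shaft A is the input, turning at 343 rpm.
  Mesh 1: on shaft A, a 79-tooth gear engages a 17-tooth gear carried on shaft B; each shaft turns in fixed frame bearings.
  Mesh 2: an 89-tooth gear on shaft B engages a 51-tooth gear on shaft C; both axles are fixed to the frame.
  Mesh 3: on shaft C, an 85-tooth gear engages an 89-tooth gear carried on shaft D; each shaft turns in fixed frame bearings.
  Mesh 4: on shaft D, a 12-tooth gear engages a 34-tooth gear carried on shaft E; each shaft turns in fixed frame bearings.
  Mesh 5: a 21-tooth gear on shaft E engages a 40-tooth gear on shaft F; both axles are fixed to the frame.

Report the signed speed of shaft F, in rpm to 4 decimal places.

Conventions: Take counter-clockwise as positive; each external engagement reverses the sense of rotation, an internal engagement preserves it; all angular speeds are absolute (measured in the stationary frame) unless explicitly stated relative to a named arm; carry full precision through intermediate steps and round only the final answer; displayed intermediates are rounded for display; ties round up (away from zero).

-492.2465 rpm

topology: fixed-axis compound train — 5 meshes, A→F
mesh 1 [79T→17T]: ω = 343.0000×79/17 = 1593.9412 rpm, sense flips to −
mesh 2 [89T→51T]: ω = 1593.9412×89/51 = 2781.5836 rpm, sense flips to +
mesh 3 [85T→89T]: ω = 2781.5836×85/89 = 2656.5686 rpm, sense flips to −
mesh 4 [12T→34T]: ω = 2656.5686×12/34 = 937.6125 rpm, sense flips to +
mesh 5 [21T→40T]: ω = 937.6125×21/40 = 492.2465 rpm, sense flips to −
signed output speed = -492.2465 rpm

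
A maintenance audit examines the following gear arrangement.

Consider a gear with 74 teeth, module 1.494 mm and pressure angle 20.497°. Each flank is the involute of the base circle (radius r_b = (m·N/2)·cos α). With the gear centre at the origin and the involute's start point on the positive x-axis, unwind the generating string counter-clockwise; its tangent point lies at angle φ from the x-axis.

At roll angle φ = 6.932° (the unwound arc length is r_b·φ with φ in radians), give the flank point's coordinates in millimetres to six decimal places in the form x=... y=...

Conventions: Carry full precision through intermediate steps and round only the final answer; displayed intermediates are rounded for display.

recognized (one wheel, involute flank): single-mesh tooth geometry, m = 1.494, N = 74
pitch radius r_p = m·N/2 = 1.494·74/2 = 55.278000
base radius r_b = r_p·cos α = 55.278000·cos 20.497° = 51.778379
roll angle φ = 6.932° = 0.12098622 rad
x = r_b·(cos φ + φ·sin φ) = 52.155951
y = r_b·(sin φ − φ·cos φ) = 0.030521

x=52.155951 y=0.030521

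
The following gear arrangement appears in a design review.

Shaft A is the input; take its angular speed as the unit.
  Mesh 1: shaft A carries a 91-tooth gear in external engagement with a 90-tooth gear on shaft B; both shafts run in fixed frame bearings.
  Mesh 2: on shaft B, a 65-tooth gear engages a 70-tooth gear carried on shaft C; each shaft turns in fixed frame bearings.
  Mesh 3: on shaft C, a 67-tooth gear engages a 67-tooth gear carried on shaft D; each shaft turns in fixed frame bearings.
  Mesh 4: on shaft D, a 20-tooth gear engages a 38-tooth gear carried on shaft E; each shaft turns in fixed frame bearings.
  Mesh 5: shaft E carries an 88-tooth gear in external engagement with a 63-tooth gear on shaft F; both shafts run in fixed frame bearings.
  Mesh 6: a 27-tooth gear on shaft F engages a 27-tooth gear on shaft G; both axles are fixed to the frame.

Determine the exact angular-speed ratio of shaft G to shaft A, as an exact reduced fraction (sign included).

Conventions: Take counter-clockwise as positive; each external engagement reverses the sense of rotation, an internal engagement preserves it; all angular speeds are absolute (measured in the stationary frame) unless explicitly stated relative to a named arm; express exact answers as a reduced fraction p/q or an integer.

7436/10773

class = fixed-axis compound train [6 meshes; 6 ratios multiply, 6 sense flips]
mesh 1 [91T→90T]: running ratio 91/90, sense −
mesh 2 [65T→70T]: running ratio 169/180, sense +
mesh 3 [67T→67T]: running ratio 169/180, sense −
mesh 4 [20T→38T]: running ratio 169/342, sense +
mesh 5 [88T→63T]: running ratio 7436/10773, sense −
mesh 6 [27T→27T]: running ratio 7436/10773, sense +
ω_out/ω_in = 7436/10773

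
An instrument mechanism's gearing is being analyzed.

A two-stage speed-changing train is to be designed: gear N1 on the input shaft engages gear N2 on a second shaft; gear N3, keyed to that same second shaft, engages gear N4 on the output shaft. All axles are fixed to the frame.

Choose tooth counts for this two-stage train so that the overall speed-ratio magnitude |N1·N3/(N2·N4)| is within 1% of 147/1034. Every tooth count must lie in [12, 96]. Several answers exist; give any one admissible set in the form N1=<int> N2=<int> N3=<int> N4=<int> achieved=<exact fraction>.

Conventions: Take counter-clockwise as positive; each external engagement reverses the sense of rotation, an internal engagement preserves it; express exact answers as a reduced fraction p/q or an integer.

N1=14 N2=22 N3=21 N4=94 achieved=147/1034

class = fixed-axis compound train [2-stage, 147/1034 wanted]
target = 147/1034 in lowest terms: an exact hit needs N1·N3 = k·147 and N2·N4 = k·1034 for one integer k, every count in [12, 96]; additionally prefer no 1:1 stage (N1 ≠ N2, N3 ≠ N4)
k = 1: no 1:1-free in-range split of k·147 and k·1034 into factor pairs; take k = 2
k = 2: N1·N3 = 294 = 14·21, N2·N4 = 2068 = 22·94
achieved = 14·21/(22·94) = 147/1034; |achieved − target| = 0 ≤ 147/103400 ✓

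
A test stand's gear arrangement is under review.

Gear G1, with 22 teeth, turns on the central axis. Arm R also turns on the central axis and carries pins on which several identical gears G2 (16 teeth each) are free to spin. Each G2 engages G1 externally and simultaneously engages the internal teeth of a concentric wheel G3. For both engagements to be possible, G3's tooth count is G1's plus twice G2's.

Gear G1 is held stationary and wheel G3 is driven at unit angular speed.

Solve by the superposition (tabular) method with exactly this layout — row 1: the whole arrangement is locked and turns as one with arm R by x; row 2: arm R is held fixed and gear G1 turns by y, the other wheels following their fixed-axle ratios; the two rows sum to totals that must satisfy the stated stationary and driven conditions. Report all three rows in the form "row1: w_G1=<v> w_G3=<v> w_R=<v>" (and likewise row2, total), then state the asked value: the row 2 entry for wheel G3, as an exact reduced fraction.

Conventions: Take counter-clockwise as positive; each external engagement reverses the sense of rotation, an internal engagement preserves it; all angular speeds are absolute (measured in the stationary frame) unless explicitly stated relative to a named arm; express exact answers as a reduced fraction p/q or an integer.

class = planetary set [G3 = 22+2·16 = 54; Willis about the carrier]
row 1 (train locked, turned with arm): all members turn x
row 2 — arm fixed, fixed-axis ratios: sun y, ring −(22/54)·y, arm 0
boundary: total ω_sun = x + y = 0 and total ω_ring = x − (22/54)·y = 1  ⇒  y = -27/38, x = 27/38
row 2 ring = −(22/54)·(-27/38) = 11/38
totals (row 1 + row 2): sun 27/38 + (-27/38) = 0, ring 27/38 + 11/38 = 1, arm 27/38 + 0 = 27/38
asked cell (row2, ring) = 11/38

row1: w_G1=27/38 w_G3=27/38 w_R=27/38
row2: w_G1=-27/38 w_G3=11/38 w_R=0
total: w_G1=0 w_G3=1 w_R=27/38
asked value: 11/38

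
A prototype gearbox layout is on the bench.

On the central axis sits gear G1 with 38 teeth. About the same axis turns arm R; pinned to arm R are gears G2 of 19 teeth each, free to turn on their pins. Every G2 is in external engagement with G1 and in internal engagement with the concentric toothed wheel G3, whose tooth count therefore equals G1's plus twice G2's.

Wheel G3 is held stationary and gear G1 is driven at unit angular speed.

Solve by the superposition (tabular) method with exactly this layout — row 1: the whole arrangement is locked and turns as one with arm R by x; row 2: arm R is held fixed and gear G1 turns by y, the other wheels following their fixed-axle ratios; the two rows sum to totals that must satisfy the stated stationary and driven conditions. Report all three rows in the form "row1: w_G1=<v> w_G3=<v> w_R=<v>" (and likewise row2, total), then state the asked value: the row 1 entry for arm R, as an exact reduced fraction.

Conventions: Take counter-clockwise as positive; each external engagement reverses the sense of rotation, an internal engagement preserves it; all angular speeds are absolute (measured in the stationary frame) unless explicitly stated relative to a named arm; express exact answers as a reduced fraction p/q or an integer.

row1: w_G1=1/3 w_G3=1/3 w_R=1/3
row2: w_G1=2/3 w_G3=-1/3 w_R=0
total: w_G1=1 w_G3=0 w_R=1/3
asked value: 1/3

planetary set (38T centre, 19T on arm, 76T internal) — Willis relation
row 1 — lock + rotate with arm: ω_sun = ω_ring = ω_arm = x
row 2 — arm fixed, fixed-axis ratios: sun y, ring −(38/76)·y, arm 0
boundary: total ω_ring = x − (38/76)·y = 0 and total ω_sun = x + y = 1  ⇒  y = 2/3, x = 1/3
row 2 ring = −(38/76)·2/3 = -1/3
totals (row 1 + row 2): sun 1/3 + 2/3 = 1, ring 1/3 + (-1/3) = 0, arm 1/3 + 0 = 1/3
asked cell (row1, arm) = 1/3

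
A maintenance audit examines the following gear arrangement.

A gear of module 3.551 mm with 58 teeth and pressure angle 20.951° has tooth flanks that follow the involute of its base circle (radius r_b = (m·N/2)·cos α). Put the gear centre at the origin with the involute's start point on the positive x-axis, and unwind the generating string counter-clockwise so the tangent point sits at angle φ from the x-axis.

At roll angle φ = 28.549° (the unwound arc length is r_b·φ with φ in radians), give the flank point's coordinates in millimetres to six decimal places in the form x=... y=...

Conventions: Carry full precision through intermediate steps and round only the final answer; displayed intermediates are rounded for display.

x=107.378338 y=3.868168

topology: single-mesh involute geometry — m = 3.551, N = 58
pitch radius r_p = m·N/2 = 3.551·58/2 = 102.979000
base radius r_b = r_p·cos α = 102.979000·cos 20.951° = 96.170705
roll angle φ = 28.549° = 0.49827405 rad
x = r_b·(cos φ + φ·sin φ) = 107.378338
y = r_b·(sin φ − φ·cos φ) = 3.868168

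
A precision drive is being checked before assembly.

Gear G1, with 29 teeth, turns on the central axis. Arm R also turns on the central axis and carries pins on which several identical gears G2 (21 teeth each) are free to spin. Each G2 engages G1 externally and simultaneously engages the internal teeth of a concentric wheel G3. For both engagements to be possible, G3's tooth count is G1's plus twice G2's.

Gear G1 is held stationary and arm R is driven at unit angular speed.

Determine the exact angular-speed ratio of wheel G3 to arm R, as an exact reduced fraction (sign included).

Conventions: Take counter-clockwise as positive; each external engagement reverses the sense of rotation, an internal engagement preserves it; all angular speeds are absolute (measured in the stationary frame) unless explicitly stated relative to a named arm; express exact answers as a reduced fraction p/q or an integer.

recognized (axles ride arm R): planetary set, 29/21/71 teeth
ring teeth: 29 + 2·21 = 71
29(ω_sun−ω_arm) = −71(ω_ring−ω_arm),  ω_sun = 0, ω_arm = 1
ω_ring = 1 − (29/71)(0−1) = 100/71
ω_out/ω_in = 100/71

100/71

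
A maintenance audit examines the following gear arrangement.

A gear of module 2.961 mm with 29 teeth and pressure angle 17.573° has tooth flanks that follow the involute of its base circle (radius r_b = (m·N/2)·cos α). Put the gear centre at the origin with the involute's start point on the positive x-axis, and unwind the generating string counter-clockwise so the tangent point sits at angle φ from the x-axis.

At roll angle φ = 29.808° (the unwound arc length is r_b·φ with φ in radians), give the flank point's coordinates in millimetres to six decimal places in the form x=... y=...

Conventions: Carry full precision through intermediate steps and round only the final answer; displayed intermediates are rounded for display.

x=46.100803 y=1.869649

recognized (one wheel, involute flank): single-mesh tooth geometry, m = 2.961, N = 29
pitch radius r_p = m·N/2 = 2.961·29/2 = 42.934500
base radius r_b = r_p·cos α = 42.934500·cos 17.573° = 40.930878
roll angle φ = 29.808° = 0.52024774 rad
x = r_b·(cos φ + φ·sin φ) = 46.100803
y = r_b·(sin φ − φ·cos φ) = 1.869649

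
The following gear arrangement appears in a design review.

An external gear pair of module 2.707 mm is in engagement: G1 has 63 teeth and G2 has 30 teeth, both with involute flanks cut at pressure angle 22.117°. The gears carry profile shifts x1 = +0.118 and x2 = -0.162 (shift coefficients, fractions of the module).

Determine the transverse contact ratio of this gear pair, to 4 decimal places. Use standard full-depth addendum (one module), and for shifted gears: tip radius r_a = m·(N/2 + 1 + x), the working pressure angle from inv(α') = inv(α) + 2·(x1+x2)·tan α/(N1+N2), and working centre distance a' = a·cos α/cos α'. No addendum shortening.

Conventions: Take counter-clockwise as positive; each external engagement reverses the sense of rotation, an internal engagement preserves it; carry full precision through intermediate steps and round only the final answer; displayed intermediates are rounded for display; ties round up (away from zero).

recognized (one external pair, fixed centres): single-mesh tooth geometry, m = 2.707, N1 = 63, N2 = 30
base radii: r_b1 = 78.996038, r_b2 = 37.617161
tip radii: r_a1 = 88.296926, r_a2 = 42.873466
inv(α') = inv(22.117°) + 2·(+0.118-0.162)·tan α/(63+30) = 0.02000454  ⇒  α' = 21.98270°
a' = a·cos α / cos α' = 125.8755·cos 22.117°/cos 21.98270° = 125.756048
action lengths: √(r_a1²−r_b1²) = 39.445826, √(r_a2²−r_b2²) = 20.568989
base pitch p_b = π·m·cos α = 7.878520
CR = (39.445826 + 20.568989 − 125.756048·sin 21.98270°)/7.878520 = 1.642565
contact ratio ≈ 1.6426

1.6426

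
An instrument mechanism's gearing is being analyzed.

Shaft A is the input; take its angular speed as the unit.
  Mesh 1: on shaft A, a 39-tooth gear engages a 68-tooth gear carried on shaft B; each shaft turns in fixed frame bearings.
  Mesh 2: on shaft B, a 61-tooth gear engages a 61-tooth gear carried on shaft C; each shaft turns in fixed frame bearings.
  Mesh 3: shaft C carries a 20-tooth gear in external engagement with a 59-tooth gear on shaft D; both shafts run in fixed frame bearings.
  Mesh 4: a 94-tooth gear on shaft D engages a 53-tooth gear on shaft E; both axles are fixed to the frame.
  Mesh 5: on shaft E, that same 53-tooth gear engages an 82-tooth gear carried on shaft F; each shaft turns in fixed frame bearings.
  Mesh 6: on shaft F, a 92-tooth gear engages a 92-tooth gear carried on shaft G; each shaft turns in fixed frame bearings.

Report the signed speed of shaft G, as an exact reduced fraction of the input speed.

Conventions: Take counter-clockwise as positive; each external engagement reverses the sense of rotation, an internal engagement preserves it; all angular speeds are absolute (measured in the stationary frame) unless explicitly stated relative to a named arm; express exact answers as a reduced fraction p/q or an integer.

9165/41123

6-mesh fixed-axis compound train (all bearings frame-fixed)
mesh 1 [39T→68T]: |ω|/ω_in = 1×39/68 = 39/68, sense flips to −
mesh 2 [61T→61T]: |ω|/ω_in = (39/68)×61/61 = 39/68, sense flips to +
mesh 3 [20T→59T]: |ω|/ω_in = (39/68)×20/59 = 195/1003, sense flips to −
mesh 4 [94T→53T]: |ω|/ω_in = (195/1003)×94/53 = 18330/53159, sense flips to +
mesh 5 [53T→82T]: |ω|/ω_in = (18330/53159)×53/82 = 9165/41123, sense flips to −
mesh 6 [92T→92T]: |ω|/ω_in = (9165/41123)×92/92 = 9165/41123, sense flips to +
signed output speed (× input speed) = 9165/41123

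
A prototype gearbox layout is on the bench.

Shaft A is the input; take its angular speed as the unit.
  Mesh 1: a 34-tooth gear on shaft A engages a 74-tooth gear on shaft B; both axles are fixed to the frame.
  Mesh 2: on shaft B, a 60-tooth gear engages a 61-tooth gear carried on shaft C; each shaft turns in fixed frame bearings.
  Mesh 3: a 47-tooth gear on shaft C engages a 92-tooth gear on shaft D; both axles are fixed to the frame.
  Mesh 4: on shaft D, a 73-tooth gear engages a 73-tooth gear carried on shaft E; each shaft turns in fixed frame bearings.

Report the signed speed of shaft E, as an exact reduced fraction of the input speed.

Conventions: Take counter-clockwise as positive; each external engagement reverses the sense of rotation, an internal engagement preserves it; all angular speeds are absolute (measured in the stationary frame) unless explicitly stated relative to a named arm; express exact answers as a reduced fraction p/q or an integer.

4-mesh fixed-axis compound train (all bearings frame-fixed)
mesh 1 [34T→74T]: |ω|/ω_in = 1×34/74 = 17/37, sense flips to −
mesh 2 [60T→61T]: |ω|/ω_in = (17/37)×60/61 = 1020/2257, sense flips to +
mesh 3 [47T→92T]: |ω|/ω_in = (1020/2257)×47/92 = 11985/51911, sense flips to −
mesh 4 [73T→73T]: |ω|/ω_in = (11985/51911)×73/73 = 11985/51911, sense flips to +
signed output speed (× input speed) = 11985/51911

11985/51911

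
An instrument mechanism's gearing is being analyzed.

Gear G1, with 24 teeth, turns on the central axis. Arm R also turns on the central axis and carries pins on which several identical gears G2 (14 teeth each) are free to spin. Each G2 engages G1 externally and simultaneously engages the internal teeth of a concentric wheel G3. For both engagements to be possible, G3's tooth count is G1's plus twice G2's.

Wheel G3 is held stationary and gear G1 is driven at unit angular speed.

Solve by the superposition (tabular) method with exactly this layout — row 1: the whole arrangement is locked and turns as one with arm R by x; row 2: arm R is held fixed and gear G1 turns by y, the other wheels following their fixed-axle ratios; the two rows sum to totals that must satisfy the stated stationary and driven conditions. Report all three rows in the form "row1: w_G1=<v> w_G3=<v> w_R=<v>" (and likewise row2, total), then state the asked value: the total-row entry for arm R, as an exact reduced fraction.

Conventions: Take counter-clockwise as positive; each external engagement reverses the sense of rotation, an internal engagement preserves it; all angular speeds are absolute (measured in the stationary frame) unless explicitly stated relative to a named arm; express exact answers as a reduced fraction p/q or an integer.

class = planetary set [G3 = 24+2·14 = 52; Willis about the carrier]
row 1: whole set turns with the arm by x
row 2 (arm held, sun turns y): ω_ring = −(24/52)·y, ω_arm = 0
boundary: total ω_ring = x − (24/52)·y = 0 and total ω_sun = x + y = 1  ⇒  y = 13/19, x = 6/19
row 2 ring = −(24/52)·13/19 = -6/19
totals (row 1 + row 2): sun 6/19 + 13/19 = 1, ring 6/19 + (-6/19) = 0, arm 6/19 + 0 = 6/19
asked cell (total, arm) = 6/19

row1: w_G1=6/19 w_G3=6/19 w_R=6/19
row2: w_G1=13/19 w_G3=-6/19 w_R=0
total: w_G1=1 w_G3=0 w_R=6/19
asked value: 6/19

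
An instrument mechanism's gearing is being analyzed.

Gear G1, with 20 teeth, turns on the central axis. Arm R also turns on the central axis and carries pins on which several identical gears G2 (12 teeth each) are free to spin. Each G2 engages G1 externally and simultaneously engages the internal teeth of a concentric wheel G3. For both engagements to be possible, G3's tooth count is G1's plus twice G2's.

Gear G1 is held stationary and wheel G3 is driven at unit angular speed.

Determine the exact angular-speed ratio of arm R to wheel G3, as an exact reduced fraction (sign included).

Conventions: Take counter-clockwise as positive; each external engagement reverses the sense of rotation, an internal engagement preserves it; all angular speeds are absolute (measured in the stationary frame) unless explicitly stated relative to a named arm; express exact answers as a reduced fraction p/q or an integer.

recognized (axles ride arm R): planetary set, 20/12/44 teeth
ring teeth: 20 + 2·12 = 44
20(ω_sun−ω_arm) = −44(ω_ring−ω_arm),  ω_sun = 0, ω_ring = 1
20(0−ω_arm) = −44(1−ω_arm)  ⇒  64·ω_arm = 44  ⇒  ω_arm = 11/16
ω_out/ω_in = 11/16

11/16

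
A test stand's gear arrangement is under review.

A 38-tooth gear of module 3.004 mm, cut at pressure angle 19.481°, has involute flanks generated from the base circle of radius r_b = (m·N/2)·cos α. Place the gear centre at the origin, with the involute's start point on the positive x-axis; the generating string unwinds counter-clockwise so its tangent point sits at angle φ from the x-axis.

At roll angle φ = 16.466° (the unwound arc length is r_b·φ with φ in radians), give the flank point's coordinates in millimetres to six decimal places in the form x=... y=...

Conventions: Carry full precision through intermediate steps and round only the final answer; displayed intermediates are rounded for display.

recognized (one wheel, involute flank): single-mesh tooth geometry, m = 3.004, N = 38
pitch radius r_p = m·N/2 = 3.004·38/2 = 57.076000
base radius r_b = r_p·cos α = 57.076000·cos 19.481° = 53.808521
roll angle φ = 16.466° = 0.28738591 rad
x = r_b·(cos φ + φ·sin φ) = 55.984892
y = r_b·(sin φ − φ·cos φ) = 0.422216

x=55.984892 y=0.422216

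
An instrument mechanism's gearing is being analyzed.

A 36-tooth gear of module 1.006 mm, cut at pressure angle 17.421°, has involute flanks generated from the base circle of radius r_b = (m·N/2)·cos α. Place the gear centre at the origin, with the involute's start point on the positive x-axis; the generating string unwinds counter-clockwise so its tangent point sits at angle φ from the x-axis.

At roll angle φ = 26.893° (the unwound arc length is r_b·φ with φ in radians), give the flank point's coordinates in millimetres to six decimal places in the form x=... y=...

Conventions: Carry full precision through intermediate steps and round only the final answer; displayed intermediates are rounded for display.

x=19.077039 y=0.582517

topology: single-mesh involute geometry — m = 1.006, N = 36
pitch radius r_p = m·N/2 = 1.006·36/2 = 18.108000
base radius r_b = r_p·cos α = 18.108000·cos 17.421° = 17.277398
roll angle φ = 26.893° = 0.46937140 rad
x = r_b·(cos φ + φ·sin φ) = 19.077039
y = r_b·(sin φ − φ·cos φ) = 0.582517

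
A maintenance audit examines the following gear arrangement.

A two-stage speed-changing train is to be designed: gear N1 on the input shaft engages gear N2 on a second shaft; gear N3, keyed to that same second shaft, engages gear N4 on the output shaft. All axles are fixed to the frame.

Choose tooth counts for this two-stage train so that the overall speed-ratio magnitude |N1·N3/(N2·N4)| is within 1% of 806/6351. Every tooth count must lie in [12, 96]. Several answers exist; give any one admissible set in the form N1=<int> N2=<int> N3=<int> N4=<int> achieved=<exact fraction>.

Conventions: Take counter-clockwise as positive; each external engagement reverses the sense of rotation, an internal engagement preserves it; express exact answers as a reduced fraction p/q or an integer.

topology: fixed-axis compound train — 2 stages, target 806/6351
target = 806/6351 in lowest terms: an exact hit needs N1·N3 = k·806 and N2·N4 = k·6351 for one integer k, every count in [12, 96]; additionally prefer no 1:1 stage (N1 ≠ N2, N3 ≠ N4)
k = 1: N1·N3 = 806 = 13·62, N2·N4 = 6351 = 73·87
achieved = 13·62/(73·87) = 806/6351; |achieved − target| = 0 ≤ 403/317550 ✓

N1=13 N2=73 N3=62 N4=87 achieved=806/6351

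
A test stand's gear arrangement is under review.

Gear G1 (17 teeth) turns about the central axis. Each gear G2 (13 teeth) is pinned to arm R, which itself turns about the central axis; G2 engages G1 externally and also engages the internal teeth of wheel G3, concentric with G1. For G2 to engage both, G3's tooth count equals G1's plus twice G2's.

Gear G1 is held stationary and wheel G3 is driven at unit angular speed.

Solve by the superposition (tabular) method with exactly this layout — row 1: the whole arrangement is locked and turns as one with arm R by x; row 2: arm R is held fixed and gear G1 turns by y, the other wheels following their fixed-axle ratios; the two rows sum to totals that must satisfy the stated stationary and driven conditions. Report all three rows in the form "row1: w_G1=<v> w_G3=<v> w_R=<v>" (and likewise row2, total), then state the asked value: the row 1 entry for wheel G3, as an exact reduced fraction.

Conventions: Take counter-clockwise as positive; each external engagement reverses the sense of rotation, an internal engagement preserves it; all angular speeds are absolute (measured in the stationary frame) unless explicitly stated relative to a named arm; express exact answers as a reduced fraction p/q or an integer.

row1: w_G1=43/60 w_G3=43/60 w_R=43/60
row2: w_G1=-43/60 w_G3=17/60 w_R=0
total: w_G1=0 w_G3=1 w_R=43/60
asked value: 43/60

recognized (axles ride arm R): planetary set, 17/13/43 teeth
row 1 — lock + rotate with arm: ω_sun = ω_ring = ω_arm = x
row 2: sun turns y, ring = −(17/43)·y, arm 0
boundary: total ω_sun = x + y = 0 and total ω_ring = x − (17/43)·y = 1  ⇒  y = -43/60, x = 43/60
row 2 ring = −(17/43)·(-43/60) = 17/60
totals (row 1 + row 2): sun 43/60 + (-43/60) = 0, ring 43/60 + 17/60 = 1, arm 43/60 + 0 = 43/60
asked cell (row1, ring) = 43/60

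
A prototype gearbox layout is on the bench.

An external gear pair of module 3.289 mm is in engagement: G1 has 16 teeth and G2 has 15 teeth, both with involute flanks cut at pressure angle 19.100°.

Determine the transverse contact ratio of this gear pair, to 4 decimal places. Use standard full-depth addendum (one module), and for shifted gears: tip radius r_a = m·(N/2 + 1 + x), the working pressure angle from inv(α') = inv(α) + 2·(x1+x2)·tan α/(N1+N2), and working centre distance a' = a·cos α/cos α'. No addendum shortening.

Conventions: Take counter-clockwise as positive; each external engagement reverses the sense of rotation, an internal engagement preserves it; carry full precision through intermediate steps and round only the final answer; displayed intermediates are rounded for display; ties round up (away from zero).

class = single-mesh tooth geometry [involute pair 16T × 15T, m = 3.289]
base radii: r_b1 = 24.863496, r_b2 = 23.309527
tip radii: r_a1 = 29.601000, r_a2 = 27.956500
no profile shift: α' = α, a' = a
action lengths: √(r_a1²−r_b1²) = 16.063181, √(r_a2²−r_b2²) = 15.434760
base pitch p_b = π·m·cos α = 9.763872
CR = (16.063181 + 15.434760 − 50.979500·sin 19.10000°)/9.763872 = 1.517486
contact ratio ≈ 1.5175

1.5175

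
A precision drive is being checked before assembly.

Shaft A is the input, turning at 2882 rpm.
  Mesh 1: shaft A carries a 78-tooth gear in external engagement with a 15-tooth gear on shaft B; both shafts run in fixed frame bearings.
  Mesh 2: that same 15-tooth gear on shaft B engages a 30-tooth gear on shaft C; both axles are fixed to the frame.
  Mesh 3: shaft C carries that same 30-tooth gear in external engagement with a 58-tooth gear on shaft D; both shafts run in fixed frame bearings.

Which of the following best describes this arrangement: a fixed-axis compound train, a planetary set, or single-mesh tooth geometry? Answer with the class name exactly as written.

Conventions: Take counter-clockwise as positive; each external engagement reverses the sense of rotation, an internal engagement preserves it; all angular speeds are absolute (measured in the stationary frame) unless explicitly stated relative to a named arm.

fixed-axis compound train

recognized (4 fixed axles, 3 meshes): fixed-axis compound train
classification: fixed-axis compound train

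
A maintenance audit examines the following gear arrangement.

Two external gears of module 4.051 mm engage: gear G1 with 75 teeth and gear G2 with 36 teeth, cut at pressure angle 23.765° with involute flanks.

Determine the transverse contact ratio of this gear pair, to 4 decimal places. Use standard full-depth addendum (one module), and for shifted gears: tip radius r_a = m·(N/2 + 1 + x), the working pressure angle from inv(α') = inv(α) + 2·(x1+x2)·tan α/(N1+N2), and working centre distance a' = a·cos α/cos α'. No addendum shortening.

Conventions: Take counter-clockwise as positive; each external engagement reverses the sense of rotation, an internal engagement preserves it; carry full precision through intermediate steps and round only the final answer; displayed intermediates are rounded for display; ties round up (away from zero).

1.5815

class = single-mesh tooth geometry [involute pair 75T × 36T, m = 4.051]
base radii: r_b1 = 139.031233, r_b2 = 66.734992
tip radii: r_a1 = 155.963500, r_a2 = 76.969000
no profile shift: α' = α, a' = a
action lengths: √(r_a1²−r_b1²) = 70.674816, √(r_a2²−r_b2²) = 38.349287
base pitch p_b = π·m·cos α = 11.647453
CR = (70.674816 + 38.349287 − 224.830500·sin 23.76500°)/11.647453 = 1.581504
contact ratio ≈ 1.5815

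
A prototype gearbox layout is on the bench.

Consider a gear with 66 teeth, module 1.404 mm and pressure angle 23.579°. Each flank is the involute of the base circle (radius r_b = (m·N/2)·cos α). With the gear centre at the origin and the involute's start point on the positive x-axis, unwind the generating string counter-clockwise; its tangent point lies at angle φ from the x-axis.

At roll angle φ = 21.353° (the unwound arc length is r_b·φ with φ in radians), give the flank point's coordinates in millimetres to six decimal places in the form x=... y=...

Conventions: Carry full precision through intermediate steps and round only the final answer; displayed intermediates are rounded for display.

x=45.311011 y=0.722539

topology: single-mesh involute geometry — m = 1.404, N = 66
pitch radius r_p = m·N/2 = 1.404·66/2 = 46.332000
base radius r_b = r_p·cos α = 46.332000·cos 23.579° = 42.463714
roll angle φ = 21.353° = 0.37268016 rad
x = r_b·(cos φ + φ·sin φ) = 45.311011
y = r_b·(sin φ − φ·cos φ) = 0.722539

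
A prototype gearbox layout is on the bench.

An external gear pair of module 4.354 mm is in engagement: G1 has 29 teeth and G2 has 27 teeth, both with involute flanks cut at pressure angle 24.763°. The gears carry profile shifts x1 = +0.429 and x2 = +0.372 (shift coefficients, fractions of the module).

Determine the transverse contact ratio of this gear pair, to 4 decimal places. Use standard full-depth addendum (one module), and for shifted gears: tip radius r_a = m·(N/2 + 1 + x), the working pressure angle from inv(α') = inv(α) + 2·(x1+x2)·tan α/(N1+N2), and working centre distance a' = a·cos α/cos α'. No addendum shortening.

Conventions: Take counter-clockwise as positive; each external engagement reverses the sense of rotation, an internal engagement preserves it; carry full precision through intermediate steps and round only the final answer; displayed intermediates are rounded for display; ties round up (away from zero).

1.3852

recognized (one external pair, fixed centres): single-mesh tooth geometry, m = 4.354, N1 = 29, N2 = 27
base radii: r_b1 = 57.327804, r_b2 = 53.374163
tip radii: r_a1 = 69.354866, r_a2 = 64.752688
inv(α') = inv(24.763°) + 2·(+0.429+0.372)·tan α/(29+27) = 0.04228152  ⇒  α' = 27.84995°
a' = a·cos α / cos α' = 121.9120·cos 24.763°/cos 27.84995° = 125.203820
action lengths: √(r_a1²−r_b1²) = 39.033579, √(r_a2²−r_b2²) = 36.662097
base pitch p_b = π·m·cos α = 12.420732
CR = (39.033579 + 36.662097 − 125.203820·sin 27.84995°)/12.420732 = 1.385245
contact ratio ≈ 1.3852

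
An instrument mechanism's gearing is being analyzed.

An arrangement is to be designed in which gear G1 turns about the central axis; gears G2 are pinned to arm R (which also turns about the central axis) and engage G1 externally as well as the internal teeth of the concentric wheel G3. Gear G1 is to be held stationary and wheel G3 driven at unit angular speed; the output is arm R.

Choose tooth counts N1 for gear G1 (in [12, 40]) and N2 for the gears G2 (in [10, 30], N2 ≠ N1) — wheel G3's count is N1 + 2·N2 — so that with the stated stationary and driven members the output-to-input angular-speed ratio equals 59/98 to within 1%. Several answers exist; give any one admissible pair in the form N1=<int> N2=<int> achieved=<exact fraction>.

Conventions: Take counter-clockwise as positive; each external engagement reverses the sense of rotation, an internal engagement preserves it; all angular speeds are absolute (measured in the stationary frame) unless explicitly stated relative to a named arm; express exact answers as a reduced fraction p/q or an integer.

N1=39 N2=10 achieved=59/98

class = planetary set [ratio 59/98 wanted; Willis about the carrier]
Willis with ω_sun = 0: ω_arm/ω_ring = N3/(N1+N3); set equal to 59/98  ⇒  N3/N1 = (59/98)/(1 − 59/98) = 59/39
N3 = N1 + 2·N2  ⇒  N2/N1 = (N3/N1 − 1)/2 = (59/39 − 1)/2 = 10/39
smallest multiple with N1 ≥ 12 and N2 ≥ 10: k = 1  ⇒  N1 = 1·39 = 39, N2 = 1·10 = 10 (N1 ≤ 40, N2 ≤ 30, N2 ≠ N1 ✓), N3 = 39 + 2·10 = 59
check: N3/(N1+N3) with N1 = 39, N3 = 59 gives 59/98; |achieved − target| = 0 ≤ 59/9800 ✓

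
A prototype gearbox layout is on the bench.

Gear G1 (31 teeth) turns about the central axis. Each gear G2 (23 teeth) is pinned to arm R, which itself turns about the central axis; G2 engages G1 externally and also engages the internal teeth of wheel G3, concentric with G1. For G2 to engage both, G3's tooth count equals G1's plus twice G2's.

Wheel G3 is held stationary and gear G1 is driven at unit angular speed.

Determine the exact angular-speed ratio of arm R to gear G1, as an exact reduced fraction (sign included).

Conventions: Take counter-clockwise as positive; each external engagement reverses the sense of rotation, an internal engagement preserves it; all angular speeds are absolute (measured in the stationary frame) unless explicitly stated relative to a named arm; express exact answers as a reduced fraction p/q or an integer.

31/108

planetary set (31T centre, 23T on arm, 77T internal) — Willis relation
ring teeth: 31 + 2·23 = 77
31(ω_sun−ω_arm) = −77(ω_ring−ω_arm),  ω_ring = 0, ω_sun = 1
31(1−ω_arm) = −77(0−ω_arm)  ⇒  108·ω_arm = 31  ⇒  ω_arm = 31/108
ω_out/ω_in = 31/108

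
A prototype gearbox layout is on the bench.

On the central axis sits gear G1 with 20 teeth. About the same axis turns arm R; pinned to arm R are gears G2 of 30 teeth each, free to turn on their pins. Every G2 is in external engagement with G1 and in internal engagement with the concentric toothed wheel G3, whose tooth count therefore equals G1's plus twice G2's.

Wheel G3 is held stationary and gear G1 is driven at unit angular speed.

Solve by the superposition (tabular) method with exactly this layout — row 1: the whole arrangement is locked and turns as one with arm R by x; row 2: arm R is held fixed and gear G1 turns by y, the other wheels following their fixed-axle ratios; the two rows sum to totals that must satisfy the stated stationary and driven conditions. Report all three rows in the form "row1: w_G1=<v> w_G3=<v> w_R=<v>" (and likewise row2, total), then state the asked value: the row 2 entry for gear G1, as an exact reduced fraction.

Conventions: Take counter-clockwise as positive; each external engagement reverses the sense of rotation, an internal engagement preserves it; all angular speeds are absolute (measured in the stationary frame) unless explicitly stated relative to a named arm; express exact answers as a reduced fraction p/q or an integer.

row1: w_G1=1/5 w_G3=1/5 w_R=1/5
row2: w_G1=4/5 w_G3=-1/5 w_R=0
total: w_G1=1 w_G3=0 w_R=1/5
asked value: 4/5

class = planetary set [G3 = 20+2·30 = 80; Willis about the carrier]
row 1: whole set turns with the arm by x
row 2: sun turns y, ring = −(20/80)·y, arm 0
boundary: total ω_ring = x − (20/80)·y = 0 and total ω_sun = x + y = 1  ⇒  y = 4/5, x = 1/5
row 2 ring = −(20/80)·4/5 = -1/5
totals (row 1 + row 2): sun 1/5 + 4/5 = 1, ring 1/5 + (-1/5) = 0, arm 1/5 + 0 = 1/5
asked cell (row2, sun) = 4/5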